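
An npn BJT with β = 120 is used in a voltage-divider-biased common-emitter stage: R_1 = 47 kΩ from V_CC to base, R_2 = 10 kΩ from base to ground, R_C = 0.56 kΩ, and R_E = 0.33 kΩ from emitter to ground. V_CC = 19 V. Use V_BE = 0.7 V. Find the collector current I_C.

Thevenize the base divider: V_Th = V_CC·R_2/(R_1+R_2) = 19×10/57 = 3.33 V, R_Th = R_1‖R_2 = 8.25 kΩ.
Base-emitter loop: V_Th = I_B·R_Th + V_BE + (β+1)I_B·R_E, so I_B = (3.33 − 0.7) / (8.25 + 121×0.33) = 0.0547 mA.
I_C = β·I_B = 120×0.0547 = 6.56 mA, and I_E = (β+1)I_B = 6.61 mA.
V_CE = V_CC − I_C·R_C − I_E·R_E = 19 − 6.56×0.56 − 6.61×0.33 = 13.1 V.
V_CE = 13.1 V > 0.2 V confirms active-region operation.

I_C ≈ 6.6 mA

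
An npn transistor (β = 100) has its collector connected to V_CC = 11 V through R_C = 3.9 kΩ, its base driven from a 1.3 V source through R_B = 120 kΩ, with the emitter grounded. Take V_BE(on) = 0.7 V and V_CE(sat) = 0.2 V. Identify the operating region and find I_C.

active; I_C ≈ 0.5 mA

Assume active. Base-emitter loop: I_B = (V_BB − V_BE)/R_B = (1.3 − 0.7)/120 = 0.005 mA.
I_C = β·I_B = 100×0.005 = 0.5 mA.
V_CE = V_CC − I_C·R_C = 11 − 0.5×3.9 = 9.05 V > V_CE(sat), so the active-region assumption holds.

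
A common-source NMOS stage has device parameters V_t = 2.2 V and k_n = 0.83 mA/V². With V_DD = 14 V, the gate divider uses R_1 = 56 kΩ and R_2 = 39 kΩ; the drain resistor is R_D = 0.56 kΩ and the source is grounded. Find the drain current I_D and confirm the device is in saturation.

V_G = V_DD·R_2/(R_1+R_2) = 14×39/95 = 5.75 V. With the source grounded, V_GS = V_G = 5.75 V.
Assume saturation: I_D = (k_n/2)(V_GS − V_t)² = (0.83/2)×(5.75 − 2.2)² = 0.415×3.55² = 5.22 mA.
V_DS = V_DD − I_D·R_D = 14 − 5.22×0.56 = 11.1 V.
Saturation requires V_DS ≥ V_GS − V_t = 3.55 V; 11.1 ≥ 3.55 ✓.

I_D ≈ 5.2 mA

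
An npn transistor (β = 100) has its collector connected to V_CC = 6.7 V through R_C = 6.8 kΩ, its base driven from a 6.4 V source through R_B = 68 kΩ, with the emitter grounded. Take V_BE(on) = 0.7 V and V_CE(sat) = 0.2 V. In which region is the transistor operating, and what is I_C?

saturation; I_C ≈ 0.96 mA

Assume active: I_B = (6.4 − 0.7)/68 = 0.0838 mA, giving I_C = β·I_B = 8.38 mA.
But then V_CE = 6.7 − 8.38×6.8 = -50.3 V < V_CE(sat) = 0.2 V — impossible in the active region.
So the transistor is saturated. With V_CE = 0.2 V, I_C = (V_CC − 0.2)/R_C = 6.5/6.8 = 0.956 mA.
Check: β·I_B = 8.38 mA > I_C = 0.956 mA, confirming saturation.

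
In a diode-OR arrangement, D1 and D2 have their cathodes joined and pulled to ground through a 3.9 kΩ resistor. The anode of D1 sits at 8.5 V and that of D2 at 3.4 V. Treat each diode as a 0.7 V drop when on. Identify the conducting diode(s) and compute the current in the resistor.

Assume both conduct. Then node N would need to be at both 8.5−0.7 = 7.8 V and 3.4−0.7 = 2.7 V, which is impossible.
Assume only D1 conducts: V_N = 8.5 − 0.7 = 7.8 V, so I_R = 7.8/3.9 = 2 mA.
Check D2: its anode-to-cathode voltage is 3.4 − 7.8 = -4.4 V < 0.7 V, so it is off. The assumption is consistent.

Only D1 conducts; I_R ≈ 2 mA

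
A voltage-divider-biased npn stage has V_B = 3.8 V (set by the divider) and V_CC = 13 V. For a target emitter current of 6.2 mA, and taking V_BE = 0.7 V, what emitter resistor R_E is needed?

R_E ≈ 0.5 kΩ

V_E = V_B − V_BE = 3.8 − 0.7 = 3.1 V.
R_E = V_E / I_E = 3.1 / 6.2 = 0.5 kΩ.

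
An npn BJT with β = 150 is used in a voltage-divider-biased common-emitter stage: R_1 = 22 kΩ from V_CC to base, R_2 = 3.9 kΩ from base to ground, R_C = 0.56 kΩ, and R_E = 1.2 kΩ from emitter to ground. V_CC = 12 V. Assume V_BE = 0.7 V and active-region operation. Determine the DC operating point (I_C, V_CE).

Thevenize the base divider: V_Th = V_CC·R_2/(R_1+R_2) = 12×3.9/25.9 = 1.81 V, R_Th = R_1‖R_2 = 3.31 kΩ.
Base-emitter loop: V_Th = I_B·R_Th + V_BE + (β+1)I_B·R_E, so I_B = (1.81 − 0.7) / (3.31 + 151×1.2) = 0.006 mA.
I_C = β·I_B = 150×0.006 = 0.9 mA, and I_E = (β+1)I_B = 0.906 mA.
V_CE = V_CC − I_C·R_C − I_E·R_E = 12 − 0.9×0.56 − 0.906×1.2 = 10.4 V.
V_CE = 10.4 V > 0.2 V confirms active-region operation.

I_C ≈ 0.9 mA, V_CE ≈ 10 V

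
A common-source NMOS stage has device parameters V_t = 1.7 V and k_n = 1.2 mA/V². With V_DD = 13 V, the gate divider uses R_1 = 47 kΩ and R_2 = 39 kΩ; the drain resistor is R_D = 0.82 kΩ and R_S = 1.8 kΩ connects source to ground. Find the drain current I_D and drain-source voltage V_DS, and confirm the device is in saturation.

V_G = V_DD·R_2/(R_1+R_2) = 13×39/86 = 5.9 V.
Assume saturation: I_D = (k_n/2)(V_GS − V_t)² with V_GS = V_G − I_D·R_S = 5.9 − 1.8·I_D.
Substituting gives 1.94·I_D² − 10.1·I_D + 10.6 = 0, with roots I_D = 1.46 or 3.71 mA.
The root I_D = 3.71 mA gives V_GS = -0.788 V ≤ V_t, so take I_D = 1.46 mA.
Then V_GS = 3.26 V and V_DS = V_DD − I_D(R_D+R_S) = 13 − 1.46×2.62 = 9.17 V.
Saturation requires V_DS ≥ V_GS − V_t = 1.56 V; 9.17 ≥ 1.56 ✓.

I_D ≈ 1.5 mA, V_DS ≈ 9.2 V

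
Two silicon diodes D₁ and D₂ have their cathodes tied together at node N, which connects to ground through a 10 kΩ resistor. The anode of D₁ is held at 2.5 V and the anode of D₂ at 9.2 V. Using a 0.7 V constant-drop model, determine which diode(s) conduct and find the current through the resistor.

Assume both conduct. Then node N would need to be at both 2.5−0.7 = 1.8 V and 9.2−0.7 = 8.5 V, which is impossible.
Assume only D₂ conducts: V_N = 9.2 − 0.7 = 8.5 V, so I_R = 8.5/10 = 0.85 mA.
Check D₁: its anode-to-cathode voltage is 2.5 − 8.5 = -6 V < 0.7 V, so it is off. The assumption is consistent.

Only D₂ conducts; I_R ≈ 0.85 mA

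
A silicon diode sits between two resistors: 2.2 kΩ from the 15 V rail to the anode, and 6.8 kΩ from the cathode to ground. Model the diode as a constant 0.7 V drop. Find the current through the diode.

The two resistors are in series with the diode, so KVL gives 15 = I·2.2 + 0.7 + I·6.8.
I = (15 − 0.7) / (2.2 + 6.8) kΩ = 14.3 / 9 = 1.59 mA.

I ≈ 1.6 mA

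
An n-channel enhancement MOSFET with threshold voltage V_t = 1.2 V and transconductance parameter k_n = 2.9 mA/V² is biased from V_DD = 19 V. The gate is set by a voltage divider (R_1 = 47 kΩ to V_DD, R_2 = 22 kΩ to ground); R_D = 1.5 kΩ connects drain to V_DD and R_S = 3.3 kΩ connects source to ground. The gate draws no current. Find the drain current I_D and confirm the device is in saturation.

I_D ≈ 1.2 mA

V_G = V_DD·R_2/(R_1+R_2) = 19×22/69 = 6.06 V.
Assume saturation: I_D = (k_n/2)(V_GS − V_t)² with V_GS = V_G − I_D·R_S = 6.06 − 3.3·I_D.
Substituting gives 15.8·I_D² − 47.5·I_D + 34.2 = 0, with roots I_D = 1.2 or 1.81 mA.
The root I_D = 1.81 mA gives V_GS = 0.0825 V ≤ V_t, so take I_D = 1.2 mA.
Then V_GS = 2.11 V and V_DS = V_DD − I_D(R_D+R_S) = 19 − 1.2×4.8 = 13.3 V.
Saturation requires V_DS ≥ V_GS − V_t = 0.909 V; 13.3 ≥ 0.909 ✓.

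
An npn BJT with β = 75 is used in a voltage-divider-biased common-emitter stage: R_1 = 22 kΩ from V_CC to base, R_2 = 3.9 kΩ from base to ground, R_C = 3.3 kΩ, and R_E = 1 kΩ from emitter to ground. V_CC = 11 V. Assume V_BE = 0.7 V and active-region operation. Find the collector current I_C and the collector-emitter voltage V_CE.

I_C ≈ 0.9 mA, V_CE ≈ 7.1 V

Thevenize the base divider: V_Th = V_CC·R_2/(R_1+R_2) = 11×3.9/25.9 = 1.66 V, R_Th = R_1‖R_2 = 3.31 kΩ.
Base-emitter loop: V_Th = I_B·R_Th + V_BE + (β+1)I_B·R_E, so I_B = (1.66 − 0.7) / (3.31 + 76×1) = 0.0121 mA.
I_C = β·I_B = 75×0.0121 = 0.904 mA, and I_E = (β+1)I_B = 0.916 mA.
V_CE = V_CC − I_C·R_C − I_E·R_E = 11 − 0.904×3.3 − 0.916×1 = 7.1 V.
V_CE = 7.1 V > 0.2 V confirms active-region operation.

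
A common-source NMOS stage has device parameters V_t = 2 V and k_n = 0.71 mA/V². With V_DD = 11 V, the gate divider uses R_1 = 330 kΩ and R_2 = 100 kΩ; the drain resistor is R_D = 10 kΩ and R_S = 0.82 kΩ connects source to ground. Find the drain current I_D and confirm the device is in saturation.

I_D ≈ 0.085 mA

V_G = V_DD·R_2/(R_1+R_2) = 11×100/430 = 2.56 V.
Assume saturation: I_D = (k_n/2)(V_GS − V_t)² with V_GS = V_G − I_D·R_S = 2.56 − 0.82·I_D.
Substituting gives 0.239·I_D² − 1.32·I_D + 0.111 = 0, with roots I_D = 0.0848 or 5.47 mA.
The root I_D = 5.47 mA gives V_GS = -1.92 V ≤ V_t, so take I_D = 0.0848 mA.
Then V_GS = 2.49 V and V_DS = V_DD − I_D(R_D+R_S) = 11 − 0.0848×10.8 = 10.1 V.
Saturation requires V_DS ≥ V_GS − V_t = 0.489 V; 10.1 ≥ 0.489 ✓.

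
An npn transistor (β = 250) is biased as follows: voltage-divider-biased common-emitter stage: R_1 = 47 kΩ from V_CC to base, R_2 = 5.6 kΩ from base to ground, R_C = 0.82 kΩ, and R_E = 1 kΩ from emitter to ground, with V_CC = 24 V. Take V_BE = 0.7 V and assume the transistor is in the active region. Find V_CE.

Thevenize the base divider: V_Th = V_CC·R_2/(R_1+R_2) = 24×5.6/52.6 = 2.56 V, R_Th = R_1‖R_2 = 5 kΩ.
Base-emitter loop: V_Th = I_B·R_Th + V_BE + (β+1)I_B·R_E, so I_B = (2.56 − 0.7) / (5 + 251×1) = 0.00725 mA.
I_C = β·I_B = 250×0.00725 = 1.81 mA, and I_E = (β+1)I_B = 1.82 mA.
V_CE = V_CC − I_C·R_C − I_E·R_E = 24 − 1.81×0.82 − 1.82×1 = 20.7 V.
V_CE = 20.7 V > 0.2 V confirms active-region operation.

V_CE ≈ 21 V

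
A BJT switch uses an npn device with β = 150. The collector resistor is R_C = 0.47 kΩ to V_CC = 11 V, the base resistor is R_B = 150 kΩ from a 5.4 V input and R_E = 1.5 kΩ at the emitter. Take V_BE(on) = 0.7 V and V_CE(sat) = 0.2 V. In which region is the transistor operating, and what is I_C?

Assume active. Base-emitter loop: I_B = (V_BB − V_BE)/(R_B + (β+1)R_E) = (5.4 − 0.7)/(150 + 151×1.5) = 0.0125 mA.
I_C = β·I_B = 150×0.0125 = 1.87 mA.
V_CE = V_CC − I_C·R_C − I_E·R_E = 11 − 1.87×0.47 − 1.88×1.5 = 7.29 V > V_CE(sat), so the active-region assumption holds.

active; I_C ≈ 1.9 mA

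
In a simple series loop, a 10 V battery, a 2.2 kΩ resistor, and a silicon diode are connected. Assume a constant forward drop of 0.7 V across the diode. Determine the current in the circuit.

KVL around the loop: 10 = V_D + I·R = 0.7 + I × 2.2 kΩ.
So I = (10 − 0.7) / 2.2 kΩ = 9.3 / 2.2 = 4.23 mA.

I ≈ 4.2 mA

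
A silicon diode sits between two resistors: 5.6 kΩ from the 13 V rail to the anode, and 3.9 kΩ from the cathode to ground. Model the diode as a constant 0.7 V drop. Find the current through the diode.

The two resistors are in series with the diode, so KVL gives 13 = I·5.6 + 0.7 + I·3.9.
I = (13 − 0.7) / (5.6 + 3.9) kΩ = 12.3 / 9.5 = 1.29 mA.

I ≈ 1.3 mA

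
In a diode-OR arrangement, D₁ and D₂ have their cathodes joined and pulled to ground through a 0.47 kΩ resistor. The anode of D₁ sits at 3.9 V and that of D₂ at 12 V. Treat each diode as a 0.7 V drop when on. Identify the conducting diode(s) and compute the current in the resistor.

Only D₂ conducts; I_R ≈ 24 mA

Assume both conduct. Then node N would need to be at both 3.9−0.7 = 3.2 V and 12−0.7 = 11.3 V, which is impossible.
Assume only D₂ conducts: V_N = 12 − 0.7 = 11.3 V, so I_R = 11.3/0.47 = 24 mA.
Check D₁: its anode-to-cathode voltage is 3.9 − 11.3 = -7.4 V < 0.7 V, so it is off. The assumption is consistent.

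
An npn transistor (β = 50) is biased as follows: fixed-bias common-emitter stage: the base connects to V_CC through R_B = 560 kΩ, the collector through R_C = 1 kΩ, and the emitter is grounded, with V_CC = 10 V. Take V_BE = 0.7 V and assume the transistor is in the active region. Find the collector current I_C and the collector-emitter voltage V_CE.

Base loop: V_CC = I_B·R_B + V_BE, so I_B = (10 − 0.7)/560 kΩ = 0.0166 mA.
In the active region I_C = β·I_B = 50 × 0.0166 = 0.83 mA.
Collector loop: V_CE = V_CC − I_C·R_C = 10 − 0.83×1 = 9.17 V.
Since V_CE = 9.17 V > V_CE(sat) ≈ 0.2 V, the transistor is in the active region as assumed.

I_C ≈ 0.83 mA, V_CE ≈ 9.2 V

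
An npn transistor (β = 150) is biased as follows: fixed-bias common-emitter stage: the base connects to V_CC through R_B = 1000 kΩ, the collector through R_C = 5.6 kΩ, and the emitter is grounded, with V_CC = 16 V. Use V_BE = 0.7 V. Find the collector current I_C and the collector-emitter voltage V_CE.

Base loop: V_CC = I_B·R_B + V_BE, so I_B = (16 − 0.7)/1000 kΩ = 0.0153 mA.
In the active region I_C = β·I_B = 150 × 0.0153 = 2.3 mA.
Collector loop: V_CE = V_CC − I_C·R_C = 16 − 2.3×5.6 = 3.15 V.
Since V_CE = 3.15 V > V_CE(sat) ≈ 0.2 V, the transistor is in the active region as assumed.

I_C ≈ 2.3 mA, V_CE ≈ 3.1 V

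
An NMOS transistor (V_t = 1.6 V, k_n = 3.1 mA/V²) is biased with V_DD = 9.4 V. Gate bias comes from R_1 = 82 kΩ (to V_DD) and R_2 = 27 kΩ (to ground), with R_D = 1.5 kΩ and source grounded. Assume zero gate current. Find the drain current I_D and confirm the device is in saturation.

I_D ≈ 0.82 mA

V_G = V_DD·R_2/(R_1+R_2) = 9.4×27/109 = 2.33 V. With the source grounded, V_GS = V_G = 2.33 V.
Assume saturation: I_D = (k_n/2)(V_GS − V_t)² = (3.1/2)×(2.33 − 1.6)² = 1.55×0.728² = 0.822 mA.
V_DS = V_DD − I_D·R_D = 9.4 − 0.822×1.5 = 8.17 V.
Saturation requires V_DS ≥ V_GS − V_t = 0.728 V; 8.17 ≥ 0.728 ✓.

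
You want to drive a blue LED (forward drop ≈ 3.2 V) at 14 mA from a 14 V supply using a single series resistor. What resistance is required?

R ≈ 0.77 kΩ

The resistor drops V_S − V_D = 14 − 3.2 = 10.8 V at 14 mA.
R = 10.8 V / 14 mA = 0.771 kΩ.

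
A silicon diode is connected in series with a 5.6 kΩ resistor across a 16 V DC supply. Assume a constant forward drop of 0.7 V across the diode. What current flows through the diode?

I ≈ 2.7 mA

KVL around the loop: 16 = V_D + I·R = 0.7 + I × 5.6 kΩ.
So I = (16 − 0.7) / 5.6 kΩ = 15.3 / 5.6 = 2.73 mA.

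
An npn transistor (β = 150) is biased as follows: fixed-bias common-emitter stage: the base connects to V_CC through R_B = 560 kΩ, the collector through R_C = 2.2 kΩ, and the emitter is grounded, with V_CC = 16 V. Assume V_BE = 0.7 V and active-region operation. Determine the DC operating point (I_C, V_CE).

I_C ≈ 4.1 mA, V_CE ≈ 7 V

Base loop: V_CC = I_B·R_B + V_BE, so I_B = (16 − 0.7)/560 kΩ = 0.0273 mA.
In the active region I_C = β·I_B = 150 × 0.0273 = 4.1 mA.
Collector loop: V_CE = V_CC − I_C·R_C = 16 − 4.1×2.2 = 6.98 V.
Since V_CE = 6.98 V > V_CE(sat) ≈ 0.2 V, the transistor is in the active region as assumed.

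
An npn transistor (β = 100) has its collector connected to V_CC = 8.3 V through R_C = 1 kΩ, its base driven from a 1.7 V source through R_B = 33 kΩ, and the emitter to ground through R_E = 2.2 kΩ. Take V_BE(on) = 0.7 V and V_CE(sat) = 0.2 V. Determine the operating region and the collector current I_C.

active; I_C ≈ 0.39 mA

Assume active. Base-emitter loop: I_B = (V_BB − V_BE)/(R_B + (β+1)R_E) = (1.7 − 0.7)/(33 + 101×2.2) = 0.00392 mA.
I_C = β·I_B = 100×0.00392 = 0.392 mA.
V_CE = V_CC − I_C·R_C − I_E·R_E = 8.3 − 0.392×1 − 0.396×2.2 = 7.04 V > V_CE(sat), so the active-region assumption holds.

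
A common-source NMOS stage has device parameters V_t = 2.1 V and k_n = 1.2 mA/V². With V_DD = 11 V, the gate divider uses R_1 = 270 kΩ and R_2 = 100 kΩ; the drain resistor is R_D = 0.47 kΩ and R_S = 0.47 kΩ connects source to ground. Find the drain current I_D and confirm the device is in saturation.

I_D ≈ 0.32 mA

V_G = V_DD·R_2/(R_1+R_2) = 11×100/370 = 2.97 V.
Assume saturation: I_D = (k_n/2)(V_GS − V_t)² with V_GS = V_G − I_D·R_S = 2.97 − 0.47·I_D.
Substituting gives 0.133·I_D² − 1.49·I_D + 0.457 = 0, with roots I_D = 0.315 or 10.9 mA.
The root I_D = 10.9 mA gives V_GS = -2.17 V ≤ V_t, so take I_D = 0.315 mA.
Then V_GS = 2.82 V and V_DS = V_DD − I_D(R_D+R_S) = 11 − 0.315×0.94 = 10.7 V.
Saturation requires V_DS ≥ V_GS − V_t = 0.725 V; 10.7 ≥ 0.725 ✓.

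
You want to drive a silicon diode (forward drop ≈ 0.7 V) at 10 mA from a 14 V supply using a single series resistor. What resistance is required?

The resistor drops V_S − V_D = 14 − 0.7 = 13.3 V at 10 mA.
R = 13.3 V / 10 mA = 1.33 kΩ.

R ≈ 1.3 kΩ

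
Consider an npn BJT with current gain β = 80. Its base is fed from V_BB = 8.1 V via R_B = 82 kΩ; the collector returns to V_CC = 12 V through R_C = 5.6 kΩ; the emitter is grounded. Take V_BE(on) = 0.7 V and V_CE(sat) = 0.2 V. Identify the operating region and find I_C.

saturation; I_C ≈ 2.1 mA

Assume active: I_B = (8.1 − 0.7)/82 = 0.0902 mA, giving I_C = β·I_B = 7.22 mA.
But then V_CE = 12 − 7.22×5.6 = -28.4 V < V_CE(sat) = 0.2 V — impossible in the active region.
So the transistor is saturated. With V_CE = 0.2 V, I_C = (V_CC − 0.2)/R_C = 11.8/5.6 = 2.11 mA.
Check: β·I_B = 7.22 mA > I_C = 2.11 mA, confirming saturation.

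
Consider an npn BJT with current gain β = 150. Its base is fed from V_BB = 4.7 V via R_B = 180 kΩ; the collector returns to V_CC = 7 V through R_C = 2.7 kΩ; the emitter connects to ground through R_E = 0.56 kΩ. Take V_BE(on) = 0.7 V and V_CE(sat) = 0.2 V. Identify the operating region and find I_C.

saturation; I_C ≈ 2.1 mA

Assume active: I_B = (4.7 − 0.7)/(180 + 151×0.56) = 0.0151 mA, I_C = β·I_B = 2.27 mA.
Then V_CE = 7 − 2.27×2.7 − 2.28×0.56 = -0.402 V < 0.2 V — the active assumption fails.
Re-solve with V_CE = 0.2 V. KCL at the emitter: V_E/R_E = (V_BB−0.7−V_E)/R_B + (V_CC−0.2−V_E)/R_C, giving V_E = 1.18 V.
I_C = (V_CC − 0.2 − V_E)/R_C = (6.8 − 1.18)/2.7 = 2.08 mA.
Check: I_B = (4 − 1.18)/180 = 0.0157 mA, and β·I_B = 2.35 mA > I_C, confirming saturation.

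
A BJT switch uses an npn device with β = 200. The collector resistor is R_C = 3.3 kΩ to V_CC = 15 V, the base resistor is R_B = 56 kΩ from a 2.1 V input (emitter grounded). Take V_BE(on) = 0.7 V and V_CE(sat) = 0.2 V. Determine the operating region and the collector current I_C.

Assume active: I_B = (2.1 − 0.7)/56 = 0.025 mA, giving I_C = β·I_B = 5 mA.
But then V_CE = 15 − 5×3.3 = -1.5 V < V_CE(sat) = 0.2 V — impossible in the active region.
So the transistor is saturated. With V_CE = 0.2 V, I_C = (V_CC − 0.2)/R_C = 14.8/3.3 = 4.48 mA.
Check: β·I_B = 5 mA > I_C = 4.48 mA, confirming saturation.

saturation; I_C ≈ 4.5 mA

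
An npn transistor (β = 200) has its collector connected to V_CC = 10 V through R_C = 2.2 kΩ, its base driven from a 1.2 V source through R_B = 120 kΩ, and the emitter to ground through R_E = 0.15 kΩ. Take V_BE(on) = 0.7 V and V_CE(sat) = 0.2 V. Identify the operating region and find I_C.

Assume active. Base-emitter loop: I_B = (V_BB − V_BE)/(R_B + (β+1)R_E) = (1.2 − 0.7)/(120 + 201×0.15) = 0.00333 mA.
I_C = β·I_B = 200×0.00333 = 0.666 mA.
V_CE = V_CC − I_C·R_C − I_E·R_E = 10 − 0.666×2.2 − 0.669×0.15 = 8.43 V > V_CE(sat), so the active-region assumption holds.

active; I_C ≈ 0.67 mA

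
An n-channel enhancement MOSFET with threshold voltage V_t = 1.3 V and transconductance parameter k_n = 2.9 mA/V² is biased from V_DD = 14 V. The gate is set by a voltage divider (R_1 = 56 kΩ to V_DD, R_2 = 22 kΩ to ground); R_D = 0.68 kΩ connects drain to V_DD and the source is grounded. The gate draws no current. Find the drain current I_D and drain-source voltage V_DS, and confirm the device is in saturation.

V_G = V_DD·R_2/(R_1+R_2) = 14×22/78 = 3.95 V. With the source grounded, V_GS = V_G = 3.95 V.
Assume saturation: I_D = (k_n/2)(V_GS − V_t)² = (2.9/2)×(3.95 − 1.3)² = 1.45×2.65² = 10.2 mA.
V_DS = V_DD − I_D·R_D = 14 − 10.2×0.68 = 7.08 V.
Saturation requires V_DS ≥ V_GS − V_t = 2.65 V; 7.08 ≥ 2.65 ✓.

I_D ≈ 10 mA, V_DS ≈ 7.1 V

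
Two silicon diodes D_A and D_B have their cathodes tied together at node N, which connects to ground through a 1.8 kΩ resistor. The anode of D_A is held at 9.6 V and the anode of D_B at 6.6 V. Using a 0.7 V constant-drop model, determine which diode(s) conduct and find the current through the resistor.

Assume both conduct. Then node N would need to be at both 9.6−0.7 = 8.9 V and 6.6−0.7 = 5.9 V, which is impossible.
Assume only D_A conducts: V_N = 9.6 − 0.7 = 8.9 V, so I_R = 8.9/1.8 = 4.94 mA.
Check D_B: its anode-to-cathode voltage is 6.6 − 8.9 = -2.3 V < 0.7 V, so it is off. The assumption is consistent.

Only D_A conducts; I_R ≈ 4.9 mA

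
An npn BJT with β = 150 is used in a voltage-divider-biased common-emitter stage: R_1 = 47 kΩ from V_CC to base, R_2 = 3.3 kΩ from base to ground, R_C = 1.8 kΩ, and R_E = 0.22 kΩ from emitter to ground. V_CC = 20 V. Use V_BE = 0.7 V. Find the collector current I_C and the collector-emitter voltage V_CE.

Thevenize the base divider: V_Th = V_CC·R_2/(R_1+R_2) = 20×3.3/50.3 = 1.31 V, R_Th = R_1‖R_2 = 3.08 kΩ.
Base-emitter loop: V_Th = I_B·R_Th + V_BE + (β+1)I_B·R_E, so I_B = (1.31 − 0.7) / (3.08 + 151×0.22) = 0.0169 mA.
I_C = β·I_B = 150×0.0169 = 2.53 mA, and I_E = (β+1)I_B = 2.55 mA.
V_CE = V_CC − I_C·R_C − I_E·R_E = 20 − 2.53×1.8 − 2.55×0.22 = 14.9 V.
V_CE = 14.9 V > 0.2 V confirms active-region operation.

I_C ≈ 2.5 mA, V_CE ≈ 15 V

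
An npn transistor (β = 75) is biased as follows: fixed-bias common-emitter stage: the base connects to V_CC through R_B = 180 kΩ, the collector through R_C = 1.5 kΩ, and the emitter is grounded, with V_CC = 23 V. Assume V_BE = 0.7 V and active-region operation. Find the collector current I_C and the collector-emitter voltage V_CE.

I_C ≈ 9.3 mA, V_CE ≈ 9.1 V

Base loop: V_CC = I_B·R_B + V_BE, so I_B = (23 − 0.7)/180 kΩ = 0.124 mA.
In the active region I_C = β·I_B = 75 × 0.124 = 9.29 mA.
Collector loop: V_CE = V_CC − I_C·R_C = 23 − 9.29×1.5 = 9.06 V.
Since V_CE = 9.06 V > V_CE(sat) ≈ 0.2 V, the transistor is in the active region as assumed.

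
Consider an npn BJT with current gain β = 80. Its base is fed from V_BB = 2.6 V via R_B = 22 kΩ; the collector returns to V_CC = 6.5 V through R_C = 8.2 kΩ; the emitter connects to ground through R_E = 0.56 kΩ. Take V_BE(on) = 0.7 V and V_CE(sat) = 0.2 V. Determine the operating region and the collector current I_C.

saturation; I_C ≈ 0.71 mA

Assume active: I_B = (2.6 − 0.7)/(22 + 81×0.56) = 0.0282 mA, I_C = β·I_B = 2.26 mA.
Then V_CE = 6.5 − 2.26×8.2 − 2.28×0.56 = -13.3 V < 0.2 V — the active assumption fails.
Re-solve with V_CE = 0.2 V. KCL at the emitter: V_E/R_E = (V_BB−0.7−V_E)/R_B + (V_CC−0.2−V_E)/R_C, giving V_E = 0.438 V.
I_C = (V_CC − 0.2 − V_E)/R_C = (6.3 − 0.438)/8.2 = 0.715 mA.
Check: I_B = (1.9 − 0.438)/22 = 0.0665 mA, and β·I_B = 5.32 mA > I_C, confirming saturation.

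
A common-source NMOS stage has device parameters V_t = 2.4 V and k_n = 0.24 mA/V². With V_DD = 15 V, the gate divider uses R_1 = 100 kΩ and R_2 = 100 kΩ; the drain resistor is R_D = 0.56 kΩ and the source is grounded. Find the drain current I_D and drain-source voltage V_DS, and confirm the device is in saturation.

V_G = V_DD·R_2/(R_1+R_2) = 15×100/200 = 7.5 V. With the source grounded, V_GS = V_G = 7.5 V.
Assume saturation: I_D = (k_n/2)(V_GS − V_t)² = (0.24/2)×(7.5 − 2.4)² = 0.12×5.1² = 3.12 mA.
V_DS = V_DD − I_D·R_D = 15 − 3.12×0.56 = 13.3 V.
Saturation requires V_DS ≥ V_GS − V_t = 5.1 V; 13.3 ≥ 5.1 ✓.

I_D ≈ 3.1 mA, V_DS ≈ 13 V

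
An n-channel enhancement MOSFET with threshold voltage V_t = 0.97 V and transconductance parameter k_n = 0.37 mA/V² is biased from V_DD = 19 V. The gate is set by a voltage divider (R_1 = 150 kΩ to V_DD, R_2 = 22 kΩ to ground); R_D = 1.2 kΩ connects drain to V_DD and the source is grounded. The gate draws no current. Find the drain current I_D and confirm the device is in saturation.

I_D ≈ 0.39 mA

V_G = V_DD·R_2/(R_1+R_2) = 19×22/172 = 2.43 V. With the source grounded, V_GS = V_G = 2.43 V.
Assume saturation: I_D = (k_n/2)(V_GS − V_t)² = (0.37/2)×(2.43 − 0.97)² = 0.185×1.46² = 0.394 mA.
V_DS = V_DD − I_D·R_D = 19 − 0.394×1.2 = 18.5 V.
Saturation requires V_DS ≥ V_GS − V_t = 1.46 V; 18.5 ≥ 1.46 ✓.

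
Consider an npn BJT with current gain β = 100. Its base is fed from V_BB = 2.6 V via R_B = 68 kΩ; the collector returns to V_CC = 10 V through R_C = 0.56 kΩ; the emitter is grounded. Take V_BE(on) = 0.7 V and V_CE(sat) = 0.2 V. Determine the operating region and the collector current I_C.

Assume active. Base-emitter loop: I_B = (V_BB − V_BE)/R_B = (2.6 − 0.7)/68 = 0.0279 mA.
I_C = β·I_B = 100×0.0279 = 2.79 mA.
V_CE = V_CC − I_C·R_C = 10 − 2.79×0.56 = 8.44 V > V_CE(sat), so the active-region assumption holds.

active; I_C ≈ 2.8 mA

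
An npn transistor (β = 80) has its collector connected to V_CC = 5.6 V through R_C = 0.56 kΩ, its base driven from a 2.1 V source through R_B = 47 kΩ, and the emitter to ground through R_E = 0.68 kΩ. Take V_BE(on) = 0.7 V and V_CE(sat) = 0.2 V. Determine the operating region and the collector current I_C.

active; I_C ≈ 1.1 mA

Assume active. Base-emitter loop: I_B = (V_BB − V_BE)/(R_B + (β+1)R_E) = (2.1 − 0.7)/(47 + 81×0.68) = 0.0137 mA.
I_C = β·I_B = 80×0.0137 = 1.1 mA.
V_CE = V_CC − I_C·R_C − I_E·R_E = 5.6 − 1.1×0.56 − 1.11×0.68 = 4.23 V > V_CE(sat), so the active-region assumption holds.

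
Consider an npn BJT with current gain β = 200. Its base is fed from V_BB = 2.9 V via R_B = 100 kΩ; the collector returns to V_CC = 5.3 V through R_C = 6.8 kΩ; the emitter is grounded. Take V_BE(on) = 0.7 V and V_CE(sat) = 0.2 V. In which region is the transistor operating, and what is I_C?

Assume active: I_B = (2.9 − 0.7)/100 = 0.022 mA, giving I_C = β·I_B = 4.4 mA.
But then V_CE = 5.3 − 4.4×6.8 = -24.6 V < V_CE(sat) = 0.2 V — impossible in the active region.
So the transistor is saturated. With V_CE = 0.2 V, I_C = (V_CC − 0.2)/R_C = 5.1/6.8 = 0.75 mA.
Check: β·I_B = 4.4 mA > I_C = 0.75 mA, confirming saturation.

saturation; I_C ≈ 0.75 mA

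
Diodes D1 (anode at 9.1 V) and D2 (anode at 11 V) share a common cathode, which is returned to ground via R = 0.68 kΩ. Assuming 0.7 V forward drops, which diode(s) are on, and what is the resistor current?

Only D2 conducts; I_R ≈ 15 mA

Assume both conduct. Then node N would need to be at both 9.1−0.7 = 8.4 V and 11−0.7 = 10.3 V, which is impossible.
Assume only D2 conducts: V_N = 11 − 0.7 = 10.3 V, so I_R = 10.3/0.68 = 15.1 mA.
Check D1: its anode-to-cathode voltage is 9.1 − 10.3 = -1.2 V < 0.7 V, so it is off. The assumption is consistent.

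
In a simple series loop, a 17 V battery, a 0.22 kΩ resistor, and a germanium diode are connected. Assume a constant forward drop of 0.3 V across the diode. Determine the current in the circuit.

KVL around the loop: 17 = V_D + I·R = 0.3 + I × 0.22 kΩ.
So I = (17 − 0.3) / 0.22 kΩ = 16.7 / 0.22 = 75.9 mA.

I ≈ 76 mA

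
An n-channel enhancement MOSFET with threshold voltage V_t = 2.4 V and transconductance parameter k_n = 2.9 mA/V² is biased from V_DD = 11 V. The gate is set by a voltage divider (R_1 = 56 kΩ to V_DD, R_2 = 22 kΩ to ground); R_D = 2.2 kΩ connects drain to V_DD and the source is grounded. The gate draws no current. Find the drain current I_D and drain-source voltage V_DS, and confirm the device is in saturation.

I_D ≈ 0.72 mA, V_DS ≈ 9.4 V

V_G = V_DD·R_2/(R_1+R_2) = 11×22/78 = 3.1 V. With the source grounded, V_GS = V_G = 3.1 V.
Assume saturation: I_D = (k_n/2)(V_GS − V_t)² = (2.9/2)×(3.1 − 2.4)² = 1.45×0.703² = 0.716 mA.
V_DS = V_DD − I_D·R_D = 11 − 0.716×2.2 = 9.43 V.
Saturation requires V_DS ≥ V_GS − V_t = 0.703 V; 9.43 ≥ 0.703 ✓.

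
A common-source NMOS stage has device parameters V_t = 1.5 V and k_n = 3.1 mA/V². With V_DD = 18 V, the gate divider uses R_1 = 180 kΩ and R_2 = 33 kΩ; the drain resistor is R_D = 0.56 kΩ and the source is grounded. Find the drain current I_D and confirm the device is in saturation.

I_D ≈ 2.6 mA

V_G = V_DD·R_2/(R_1+R_2) = 18×33/213 = 2.79 V. With the source grounded, V_GS = V_G = 2.79 V.
Assume saturation: I_D = (k_n/2)(V_GS − V_t)² = (3.1/2)×(2.79 − 1.5)² = 1.55×1.29² = 2.57 mA.
V_DS = V_DD − I_D·R_D = 18 − 2.57×0.56 = 16.6 V.
Saturation requires V_DS ≥ V_GS − V_t = 1.29 V; 16.6 ≥ 1.29 ✓.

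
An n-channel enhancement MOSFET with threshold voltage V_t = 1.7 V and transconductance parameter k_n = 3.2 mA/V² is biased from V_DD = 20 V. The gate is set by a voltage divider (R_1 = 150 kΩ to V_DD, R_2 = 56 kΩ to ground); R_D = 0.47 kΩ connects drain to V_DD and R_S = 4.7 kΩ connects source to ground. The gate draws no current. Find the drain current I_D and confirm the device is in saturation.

V_G = V_DD·R_2/(R_1+R_2) = 20×56/206 = 5.44 V.
Assume saturation: I_D = (k_n/2)(V_GS − V_t)² with V_GS = V_G − I_D·R_S = 5.44 − 4.7·I_D.
Substituting gives 35.3·I_D² − 57.2·I_D + 22.3 = 0, with roots I_D = 0.659 or 0.96 mA.
The root I_D = 0.96 mA gives V_GS = 0.925 V ≤ V_t, so take I_D = 0.659 mA.
Then V_GS = 2.34 V and V_DS = V_DD − I_D(R_D+R_S) = 20 − 0.659×5.17 = 16.6 V.
Saturation requires V_DS ≥ V_GS − V_t = 0.642 V; 16.6 ≥ 0.642 ✓.

I_D ≈ 0.66 mA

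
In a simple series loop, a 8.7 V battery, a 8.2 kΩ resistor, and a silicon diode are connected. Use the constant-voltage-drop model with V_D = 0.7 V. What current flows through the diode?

I ≈ 0.98 mA

KVL around the loop: 8.7 = V_D + I·R = 0.7 + I × 8.2 kΩ.
So I = (8.7 − 0.7) / 8.2 kΩ = 8 / 8.2 = 0.976 mA.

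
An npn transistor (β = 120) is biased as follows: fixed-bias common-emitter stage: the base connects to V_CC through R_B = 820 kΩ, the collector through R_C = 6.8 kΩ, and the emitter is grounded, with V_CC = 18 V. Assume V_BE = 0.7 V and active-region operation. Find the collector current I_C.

I_C ≈ 2.5 mA

Base loop: V_CC = I_B·R_B + V_BE, so I_B = (18 − 0.7)/820 kΩ = 0.0211 mA.
In the active region I_C = β·I_B = 120 × 0.0211 = 2.53 mA.
Collector loop: V_CE = V_CC − I_C·R_C = 18 − 2.53×6.8 = 0.784 V.
Since V_CE = 0.784 V > V_CE(sat) ≈ 0.2 V, the transistor is in the active region as assumed.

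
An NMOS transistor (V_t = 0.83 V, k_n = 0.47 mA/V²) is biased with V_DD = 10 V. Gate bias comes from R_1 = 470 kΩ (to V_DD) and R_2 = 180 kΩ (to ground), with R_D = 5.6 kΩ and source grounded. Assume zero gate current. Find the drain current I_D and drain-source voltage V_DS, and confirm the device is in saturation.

V_G = V_DD·R_2/(R_1+R_2) = 10×180/650 = 2.77 V. With the source grounded, V_GS = V_G = 2.77 V.
Assume saturation: I_D = (k_n/2)(V_GS − V_t)² = (0.47/2)×(2.77 − 0.83)² = 0.235×1.94² = 0.884 mA.
V_DS = V_DD − I_D·R_D = 10 − 0.884×5.6 = 5.05 V.
Saturation requires V_DS ≥ V_GS − V_t = 1.94 V; 5.05 ≥ 1.94 ✓.

I_D ≈ 0.88 mA, V_DS ≈ 5.1 V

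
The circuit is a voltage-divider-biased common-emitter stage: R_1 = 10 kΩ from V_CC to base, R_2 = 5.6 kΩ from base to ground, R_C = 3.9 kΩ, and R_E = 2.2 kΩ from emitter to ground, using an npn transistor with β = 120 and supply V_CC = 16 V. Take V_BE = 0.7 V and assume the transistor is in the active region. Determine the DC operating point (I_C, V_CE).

I_C ≈ 2.2 mA, V_CE ≈ 2.3 V

Thevenize the base divider: V_Th = V_CC·R_2/(R_1+R_2) = 16×5.6/15.6 = 5.74 V, R_Th = R_1‖R_2 = 3.59 kΩ.
Base-emitter loop: V_Th = I_B·R_Th + V_BE + (β+1)I_B·R_E, so I_B = (5.74 − 0.7) / (3.59 + 121×2.2) = 0.0187 mA.
I_C = β·I_B = 120×0.0187 = 2.24 mA, and I_E = (β+1)I_B = 2.26 mA.
V_CE = V_CC − I_C·R_C − I_E·R_E = 16 − 2.24×3.9 − 2.26×2.2 = 2.27 V.
V_CE = 2.27 V > 0.2 V confirms active-region operation.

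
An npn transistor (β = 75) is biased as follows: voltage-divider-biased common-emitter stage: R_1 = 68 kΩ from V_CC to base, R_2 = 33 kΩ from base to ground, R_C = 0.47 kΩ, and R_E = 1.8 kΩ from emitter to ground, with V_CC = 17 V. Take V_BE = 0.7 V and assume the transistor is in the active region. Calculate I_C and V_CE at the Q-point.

Thevenize the base divider: V_Th = V_CC·R_2/(R_1+R_2) = 17×33/101 = 5.55 V, R_Th = R_1‖R_2 = 22.2 kΩ.
Base-emitter loop: V_Th = I_B·R_Th + V_BE + (β+1)I_B·R_E, so I_B = (5.55 − 0.7) / (22.2 + 76×1.8) = 0.0305 mA.
I_C = β·I_B = 75×0.0305 = 2.29 mA, and I_E = (β+1)I_B = 2.32 mA.
V_CE = V_CC − I_C·R_C − I_E·R_E = 17 − 2.29×0.47 − 2.32×1.8 = 11.7 V.
V_CE = 11.7 V > 0.2 V confirms active-region operation.

I_C ≈ 2.3 mA, V_CE ≈ 12 V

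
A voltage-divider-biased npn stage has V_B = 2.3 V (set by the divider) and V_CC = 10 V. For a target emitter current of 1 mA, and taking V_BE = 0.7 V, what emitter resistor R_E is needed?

V_E = V_B − V_BE = 2.3 − 0.7 = 1.6 V.
R_E = V_E / I_E = 1.6 / 1 = 1.6 kΩ.

R_E ≈ 1.6 kΩ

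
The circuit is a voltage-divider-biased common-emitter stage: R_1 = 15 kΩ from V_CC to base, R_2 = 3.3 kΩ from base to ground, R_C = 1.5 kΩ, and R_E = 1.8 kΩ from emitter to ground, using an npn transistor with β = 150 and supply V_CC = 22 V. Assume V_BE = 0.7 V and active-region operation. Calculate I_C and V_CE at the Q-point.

I_C ≈ 1.8 mA, V_CE ≈ 16 V

Thevenize the base divider: V_Th = V_CC·R_2/(R_1+R_2) = 22×3.3/18.3 = 3.97 V, R_Th = R_1‖R_2 = 2.7 kΩ.
Base-emitter loop: V_Th = I_B·R_Th + V_BE + (β+1)I_B·R_E, so I_B = (3.97 − 0.7) / (2.7 + 151×1.8) = 0.0119 mA.
I_C = β·I_B = 150×0.0119 = 1.79 mA, and I_E = (β+1)I_B = 1.8 mA.
V_CE = V_CC − I_C·R_C − I_E·R_E = 22 − 1.79×1.5 − 1.8×1.8 = 16.1 V.
V_CE = 16.1 V > 0.2 V confirms active-region operation.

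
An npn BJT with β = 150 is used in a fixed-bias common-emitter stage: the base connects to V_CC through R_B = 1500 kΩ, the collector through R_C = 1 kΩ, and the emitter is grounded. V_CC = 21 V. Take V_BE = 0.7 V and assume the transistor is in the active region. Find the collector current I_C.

Base loop: V_CC = I_B·R_B + V_BE, so I_B = (21 − 0.7)/1500 kΩ = 0.0135 mA.
In the active region I_C = β·I_B = 150 × 0.0135 = 2.03 mA.
Collector loop: V_CE = V_CC − I_C·R_C = 21 − 2.03×1 = 19 V.
Since V_CE = 19 V > V_CE(sat) ≈ 0.2 V, the transistor is in the active region as assumed.

I_C ≈ 2 mA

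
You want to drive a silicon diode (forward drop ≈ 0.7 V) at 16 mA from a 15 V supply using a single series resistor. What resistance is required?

R ≈ 0.89 kΩ

The resistor drops V_S − V_D = 15 − 0.7 = 14.3 V at 16 mA.
R = 14.3 V / 16 mA = 0.894 kΩ.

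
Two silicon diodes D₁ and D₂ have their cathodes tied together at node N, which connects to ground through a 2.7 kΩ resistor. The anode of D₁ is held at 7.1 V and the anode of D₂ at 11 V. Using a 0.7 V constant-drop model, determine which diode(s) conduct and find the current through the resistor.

Assume both conduct. Then node N would need to be at both 7.1−0.7 = 6.4 V and 11−0.7 = 10.3 V, which is impossible.
Assume only D₂ conducts: V_N = 11 − 0.7 = 10.3 V, so I_R = 10.3/2.7 = 3.81 mA.
Check D₁: its anode-to-cathode voltage is 7.1 − 10.3 = -3.2 V < 0.7 V, so it is off. The assumption is consistent.

Only D₂ conducts; I_R ≈ 3.8 mA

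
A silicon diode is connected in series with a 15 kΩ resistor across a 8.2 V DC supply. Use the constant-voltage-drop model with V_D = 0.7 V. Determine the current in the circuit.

KVL around the loop: 8.2 = V_D + I·R = 0.7 + I × 15 kΩ.
So I = (8.2 − 0.7) / 15 kΩ = 7.5 / 15 = 0.5 mA.

I ≈ 0.5 mA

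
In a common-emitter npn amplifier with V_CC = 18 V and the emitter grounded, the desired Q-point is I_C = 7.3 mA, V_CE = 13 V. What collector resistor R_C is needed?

Collector loop: V_CC = I_C·R_C + V_CE.
R_C = (V_CC − V_CE)/I_C = (18 − 13)/7.3 = 0.685 kΩ.

R_C ≈ 0.68 kΩ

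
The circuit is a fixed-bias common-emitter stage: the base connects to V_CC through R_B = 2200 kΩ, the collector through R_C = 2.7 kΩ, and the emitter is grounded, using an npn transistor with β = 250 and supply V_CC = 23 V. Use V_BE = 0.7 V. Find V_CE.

Base loop: V_CC = I_B·R_B + V_BE, so I_B = (23 − 0.7)/2200 kΩ = 0.0101 mA.
In the active region I_C = β·I_B = 250 × 0.0101 = 2.53 mA.
Collector loop: V_CE = V_CC − I_C·R_C = 23 − 2.53×2.7 = 16.2 V.
Since V_CE = 16.2 V > V_CE(sat) ≈ 0.2 V, the transistor is in the active region as assumed.

V_CE ≈ 16 V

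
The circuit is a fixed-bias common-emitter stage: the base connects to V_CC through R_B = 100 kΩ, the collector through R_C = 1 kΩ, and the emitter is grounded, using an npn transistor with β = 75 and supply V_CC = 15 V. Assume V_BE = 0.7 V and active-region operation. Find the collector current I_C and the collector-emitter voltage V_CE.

Base loop: V_CC = I_B·R_B + V_BE, so I_B = (15 − 0.7)/100 kΩ = 0.143 mA.
In the active region I_C = β·I_B = 75 × 0.143 = 10.7 mA.
Collector loop: V_CE = V_CC − I_C·R_C = 15 − 10.7×1 = 4.27 V.
Since V_CE = 4.27 V > V_CE(sat) ≈ 0.2 V, the transistor is in the active region as assumed.

I_C ≈ 11 mA, V_CE ≈ 4.3 V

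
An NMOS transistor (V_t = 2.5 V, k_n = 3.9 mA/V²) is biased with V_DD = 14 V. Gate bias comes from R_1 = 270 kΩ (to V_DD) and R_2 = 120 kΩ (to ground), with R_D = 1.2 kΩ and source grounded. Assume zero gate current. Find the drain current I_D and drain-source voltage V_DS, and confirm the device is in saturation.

I_D ≈ 6.4 mA, V_DS ≈ 6.4 V

V_G = V_DD·R_2/(R_1+R_2) = 14×120/390 = 4.31 V. With the source grounded, V_GS = V_G = 4.31 V.
Assume saturation: I_D = (k_n/2)(V_GS − V_t)² = (3.9/2)×(4.31 − 2.5)² = 1.95×1.81² = 6.37 mA.
V_DS = V_DD − I_D·R_D = 14 − 6.37×1.2 = 6.35 V.
Saturation requires V_DS ≥ V_GS − V_t = 1.81 V; 6.35 ≥ 1.81 ✓.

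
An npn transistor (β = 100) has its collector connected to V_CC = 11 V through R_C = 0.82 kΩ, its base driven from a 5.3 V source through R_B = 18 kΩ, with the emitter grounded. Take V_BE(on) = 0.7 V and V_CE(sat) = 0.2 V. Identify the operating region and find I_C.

Assume active: I_B = (5.3 − 0.7)/18 = 0.256 mA, giving I_C = β·I_B = 25.6 mA.
But then V_CE = 11 − 25.6×0.82 = -9.96 V < V_CE(sat) = 0.2 V — impossible in the active region.
So the transistor is saturated. With V_CE = 0.2 V, I_C = (V_CC − 0.2)/R_C = 10.8/0.82 = 13.2 mA.
Check: β·I_B = 25.6 mA > I_C = 13.2 mA, confirming saturation.

saturation; I_C ≈ 13 mA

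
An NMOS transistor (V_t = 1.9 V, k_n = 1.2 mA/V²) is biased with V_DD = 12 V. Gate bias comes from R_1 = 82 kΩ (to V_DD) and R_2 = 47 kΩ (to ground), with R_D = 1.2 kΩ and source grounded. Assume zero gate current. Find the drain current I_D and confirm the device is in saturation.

I_D ≈ 3.7 mA

V_G = V_DD·R_2/(R_1+R_2) = 12×47/129 = 4.37 V. With the source grounded, V_GS = V_G = 4.37 V.
Assume saturation: I_D = (k_n/2)(V_GS − V_t)² = (1.2/2)×(4.37 − 1.9)² = 0.6×2.47² = 3.67 mA.
V_DS = V_DD − I_D·R_D = 12 − 3.67×1.2 = 7.6 V.
Saturation requires V_DS ≥ V_GS − V_t = 2.47 V; 7.6 ≥ 2.47 ✓.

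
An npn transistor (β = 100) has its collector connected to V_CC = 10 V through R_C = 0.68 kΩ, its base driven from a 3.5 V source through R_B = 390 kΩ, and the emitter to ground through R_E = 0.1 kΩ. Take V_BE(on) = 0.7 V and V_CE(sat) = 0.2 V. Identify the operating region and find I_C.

Assume active. Base-emitter loop: I_B = (V_BB − V_BE)/(R_B + (β+1)R_E) = (3.5 − 0.7)/(390 + 101×0.1) = 0.007 mA.
I_C = β·I_B = 100×0.007 = 0.7 mA.
V_CE = V_CC − I_C·R_C − I_E·R_E = 10 − 0.7×0.68 − 0.707×0.1 = 9.45 V > V_CE(sat), so the active-region assumption holds.

active; I_C ≈ 0.7 mA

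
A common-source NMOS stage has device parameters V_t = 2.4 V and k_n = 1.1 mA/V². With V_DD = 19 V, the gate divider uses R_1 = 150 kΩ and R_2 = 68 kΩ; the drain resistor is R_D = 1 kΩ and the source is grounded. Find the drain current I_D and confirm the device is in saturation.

V_G = V_DD·R_2/(R_1+R_2) = 19×68/218 = 5.93 V. With the source grounded, V_GS = V_G = 5.93 V.
Assume saturation: I_D = (k_n/2)(V_GS − V_t)² = (1.1/2)×(5.93 − 2.4)² = 0.55×3.53² = 6.84 mA.
V_DS = V_DD − I_D·R_D = 19 − 6.84×1 = 12.2 V.
Saturation requires V_DS ≥ V_GS − V_t = 3.53 V; 12.2 ≥ 3.53 ✓.

I_D ≈ 6.8 mA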